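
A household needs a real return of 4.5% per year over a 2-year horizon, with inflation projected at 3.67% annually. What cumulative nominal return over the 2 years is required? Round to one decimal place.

17.4%

Required annual nominal rate: (1+4.5%)(1+3.67%) − 1 = 8.33515%.
Cumulative over 2 years: (1 + 0.0833515)^2 − 1 ≈ 0.17365.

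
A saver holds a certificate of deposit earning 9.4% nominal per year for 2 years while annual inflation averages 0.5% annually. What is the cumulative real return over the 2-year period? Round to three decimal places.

The annual real rate is (1+9.4%)/(1+0.5%) − 1 = 8.8557%.
Compounded over 2 years: (1 + 0.088557)^2 − 1 ≈ 0.18496.

18.496%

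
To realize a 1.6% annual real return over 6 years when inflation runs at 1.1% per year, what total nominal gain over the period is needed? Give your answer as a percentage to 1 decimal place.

17.5%

Required annual nominal rate: (1+1.6%)(1+1.1%) − 1 = 2.7176%.
Cumulative over 6 years: (1 + 0.027176)^6 − 1 ≈ 0.17454.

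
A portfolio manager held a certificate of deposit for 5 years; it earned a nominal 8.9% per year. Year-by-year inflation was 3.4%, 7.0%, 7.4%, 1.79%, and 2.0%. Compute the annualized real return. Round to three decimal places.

4.420%

Cumulative inflation factor: 1.034 × 1.070 × 1.074 × 1.0179 × 1.020 ≈ 1.23371.
Nominal growth factor: 1.53158. Real growth factor = 1.53158 / 1.23371 ≈ 1.24144.
Annualized: 1.24144^(1/5) − 1 ≈ 0.04420.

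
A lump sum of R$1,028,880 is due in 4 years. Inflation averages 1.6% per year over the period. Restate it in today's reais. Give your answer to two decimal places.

Price-level factor over 4 years: (1 + 1.6%)^4 ≈ 1.0655524495.
Purchasing power today: R$1,028,880 divided by that factor.

R$965,583.63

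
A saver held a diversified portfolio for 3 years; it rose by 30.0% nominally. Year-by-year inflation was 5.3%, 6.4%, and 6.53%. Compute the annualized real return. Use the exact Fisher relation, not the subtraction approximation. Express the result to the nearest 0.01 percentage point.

Cumulative inflation factor: 1.053 × 1.064 × 1.0653 ≈ 1.19355.
Nominal growth factor: 1.30000. Real growth factor = 1.30000 / 1.19355 ≈ 1.08918.
Annualized: 1.08918^(1/3) − 1 ≈ 0.02889.

2.89%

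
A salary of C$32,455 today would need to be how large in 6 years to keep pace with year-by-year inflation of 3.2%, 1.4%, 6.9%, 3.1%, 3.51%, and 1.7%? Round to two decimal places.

Cumulative price-level factor: 1.032 × 1.014 × 1.069 × 1.031 × 1.0351 × 1.017 ≈ 1.2141078980.
Multiplying C$32,455 by the price-level factor gives the future nominal sum.

C$39,403.87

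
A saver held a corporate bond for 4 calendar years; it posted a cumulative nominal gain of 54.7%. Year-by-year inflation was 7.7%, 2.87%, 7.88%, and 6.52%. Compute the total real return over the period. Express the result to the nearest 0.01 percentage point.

21.51%

Cumulative inflation factor: 1.077 × 1.0287 × 1.0788 × 1.0652 ≈ 1.27314.
Nominal growth factor: 1.54700. Real growth factor = 1.54700 / 1.27314 ≈ 1.21510.
Total real return ≈ 21.5105%.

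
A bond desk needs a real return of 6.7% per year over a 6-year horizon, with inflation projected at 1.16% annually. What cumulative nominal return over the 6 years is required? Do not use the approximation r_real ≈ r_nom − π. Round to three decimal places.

Required annual nominal rate: (1+6.7%)(1+1.16%) − 1 = 7.93772%.
Cumulative over 6 years: (1 + 0.0793772)^6 − 1 ≈ 0.58139.

58.139%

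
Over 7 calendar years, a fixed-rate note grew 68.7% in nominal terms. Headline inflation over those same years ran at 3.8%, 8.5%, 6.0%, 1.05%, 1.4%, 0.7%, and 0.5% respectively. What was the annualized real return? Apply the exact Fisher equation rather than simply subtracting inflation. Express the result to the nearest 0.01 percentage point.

4.52%

Cumulative inflation factor: 1.038 × 1.085 × 1.060 × 1.0105 × 1.014 × 1.007 × 1.005 ≈ 1.23795.
Nominal growth factor: 1.68700. Real growth factor = 1.68700 / 1.23795 ≈ 1.36274.
Annualized: 1.36274^(1/7) − 1 ≈ 0.04521.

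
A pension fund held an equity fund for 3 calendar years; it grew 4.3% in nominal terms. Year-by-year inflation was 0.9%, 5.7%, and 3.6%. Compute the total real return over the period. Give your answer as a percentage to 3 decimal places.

Cumulative inflation factor: 1.009 × 1.057 × 1.036 ≈ 1.10491.
Nominal growth factor: 1.04300. Real growth factor = 1.04300 / 1.10491 ≈ 0.94397.
Total real return ≈ -5.6030%.

-5.603%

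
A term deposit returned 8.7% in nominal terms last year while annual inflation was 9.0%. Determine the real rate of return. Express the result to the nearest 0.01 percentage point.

Real return via the Fisher equation: (1 + 8.7%)/(1 + 9.0%) − 1 = 1.087/1.090 − 1 ≈ -0.00275.

-0.28%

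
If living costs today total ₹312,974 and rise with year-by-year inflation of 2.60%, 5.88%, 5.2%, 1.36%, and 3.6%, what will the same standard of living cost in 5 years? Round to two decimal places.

Cumulative price-level factor: 1.0260 × 1.0588 × 1.052 × 1.0136 × 1.036 ≈ 1.2000611890.
Multiplying ₹312,974 by the price-level factor gives the future nominal sum.

₹375,587.95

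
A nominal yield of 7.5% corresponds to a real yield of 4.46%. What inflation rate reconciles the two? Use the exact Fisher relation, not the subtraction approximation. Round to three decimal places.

2.910%

From (1+r_nom) = (1+r_real)(1+π), we get 1+π = (1 + 7.5%)/(1 + 4.46%) = 1.075/1.0446 ≈ 1.02910.
So π ≈ 2.9102%.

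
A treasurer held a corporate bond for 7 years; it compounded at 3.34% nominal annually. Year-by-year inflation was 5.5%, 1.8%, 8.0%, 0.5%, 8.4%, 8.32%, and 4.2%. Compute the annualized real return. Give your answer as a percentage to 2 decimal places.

Cumulative inflation factor: 1.055 × 1.018 × 1.080 × 1.005 × 1.084 × 1.0832 × 1.042 ≈ 1.42625.
Nominal growth factor: 1.25858. Real growth factor = 1.25858 / 1.42625 ≈ 0.88244.
Annualized: 0.88244^(1/7) − 1 ≈ -0.01771.

-1.77%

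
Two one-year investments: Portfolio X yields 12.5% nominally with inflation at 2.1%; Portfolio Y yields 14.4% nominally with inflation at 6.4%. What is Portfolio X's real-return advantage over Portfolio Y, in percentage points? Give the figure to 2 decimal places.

Portfolio X real return: 1.125/1.021 − 1 = 10.186%.
Portfolio Y real return: 1.144/1.064 − 1 = 7.519%.
Difference: 10.186 − 7.519 = 2.667 pp.

2.67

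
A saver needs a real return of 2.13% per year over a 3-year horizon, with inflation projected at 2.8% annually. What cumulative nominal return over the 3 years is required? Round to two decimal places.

15.73%

Required annual nominal rate: (1+2.13%)(1+2.8%) − 1 = 4.98964%.
Cumulative over 3 years: (1 + 0.0498964)^3 − 1 ≈ 0.15728.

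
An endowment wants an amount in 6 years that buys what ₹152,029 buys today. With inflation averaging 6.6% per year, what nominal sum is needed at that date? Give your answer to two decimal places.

₹223,084.64

Cumulative price-level factor: (1+6.6%)^6 ≈ 1.4673821377.
The nominal amount required is ₹152,029 scaled up by that factor.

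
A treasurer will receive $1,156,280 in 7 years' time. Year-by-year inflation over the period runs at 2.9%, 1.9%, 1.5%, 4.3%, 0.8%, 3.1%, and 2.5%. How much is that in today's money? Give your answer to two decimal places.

Price-level factor over 7 years: 1.029 × 1.019 × 1.015 × 1.043 × 1.008 × 1.031 × 1.025 ≈ 1.1824505081.
Purchasing power today: $1,156,280 divided by that factor.

$977,867.57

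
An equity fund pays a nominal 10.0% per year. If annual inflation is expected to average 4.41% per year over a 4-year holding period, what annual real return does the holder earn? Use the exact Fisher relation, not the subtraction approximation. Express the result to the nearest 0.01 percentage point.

5.35%

With constant rates the annual real return is the same each year: (1+10.0%)/(1+4.41%) − 1 = 0.05354.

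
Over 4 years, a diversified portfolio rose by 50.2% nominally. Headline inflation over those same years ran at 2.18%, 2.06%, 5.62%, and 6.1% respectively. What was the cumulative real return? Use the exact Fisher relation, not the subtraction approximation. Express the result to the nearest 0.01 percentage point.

28.52%

Cumulative inflation factor: 1.0218 × 1.0206 × 1.0562 × 1.061 ≈ 1.16865.
Nominal growth factor: 1.50200. Real growth factor = 1.50200 / 1.16865 ≈ 1.28525.
Total real return ≈ 28.5248%.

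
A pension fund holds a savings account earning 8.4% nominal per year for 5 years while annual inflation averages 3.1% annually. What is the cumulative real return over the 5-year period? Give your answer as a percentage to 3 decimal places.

28.485%

The annual real rate is (1+8.4%)/(1+3.1%) − 1 = 5.1406%.
Compounded over 5 years: (1 + 0.051406)^5 − 1 ≈ 0.28485.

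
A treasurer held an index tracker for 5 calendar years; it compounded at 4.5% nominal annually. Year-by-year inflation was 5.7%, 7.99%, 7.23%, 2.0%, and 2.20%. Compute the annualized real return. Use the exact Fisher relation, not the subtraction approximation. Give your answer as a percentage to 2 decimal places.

-0.47%

Cumulative inflation factor: 1.057 × 1.0799 × 1.0723 × 1.020 × 1.0220 ≈ 1.27593.
Nominal growth factor: 1.24618. Real growth factor = 1.24618 / 1.27593 ≈ 0.97669.
Annualized: 0.97669^(1/5) − 1 ≈ -0.00471.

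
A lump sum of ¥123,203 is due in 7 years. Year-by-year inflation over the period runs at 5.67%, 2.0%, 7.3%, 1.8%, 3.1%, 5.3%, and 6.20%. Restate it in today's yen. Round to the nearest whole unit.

¥90,763

Price-level factor over 7 years: 1.0567 × 1.020 × 1.073 × 1.018 × 1.031 × 1.053 × 1.0620 ≈ 1.3574096501.
Purchasing power today: ¥123,203 divided by that factor.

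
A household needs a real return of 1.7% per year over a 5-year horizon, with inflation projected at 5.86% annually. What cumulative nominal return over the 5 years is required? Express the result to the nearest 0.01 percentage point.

Required annual nominal rate: (1+1.7%)(1+5.86%) − 1 = 7.65962%.
Cumulative over 5 years: (1 + 0.0765962)^5 − 1 ≈ 0.44632.

44.63%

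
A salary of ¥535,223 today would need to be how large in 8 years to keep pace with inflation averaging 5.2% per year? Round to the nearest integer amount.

¥802,899

Cumulative price-level factor: (1+5.2%)^8 ≈ 1.5001197144.
Multiplying ¥535,223 by the price-level factor gives the future nominal sum.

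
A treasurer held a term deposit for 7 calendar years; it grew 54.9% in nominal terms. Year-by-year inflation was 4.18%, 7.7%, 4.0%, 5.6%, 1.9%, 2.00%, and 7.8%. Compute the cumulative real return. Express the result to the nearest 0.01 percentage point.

Cumulative inflation factor: 1.0418 × 1.077 × 1.040 × 1.056 × 1.019 × 1.0200 × 1.078 ≈ 1.38067.
Nominal growth factor: 1.54900. Real growth factor = 1.54900 / 1.38067 ≈ 1.12192.
Total real return ≈ 12.1918%.

12.19%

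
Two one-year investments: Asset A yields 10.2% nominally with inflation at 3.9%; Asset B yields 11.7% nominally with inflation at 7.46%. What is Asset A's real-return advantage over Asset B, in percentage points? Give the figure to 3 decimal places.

Asset A real return: 1.102/1.039 − 1 = 6.0635%.
Asset B real return: 1.117/1.0746 − 1 = 3.9457%.
Difference: 6.0635 − 3.9457 = 2.1178 pp.

2.118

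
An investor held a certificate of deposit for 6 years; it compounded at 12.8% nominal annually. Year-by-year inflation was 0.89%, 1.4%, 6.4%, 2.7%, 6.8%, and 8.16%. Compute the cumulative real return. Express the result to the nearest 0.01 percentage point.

Cumulative inflation factor: 1.0089 × 1.014 × 1.064 × 1.027 × 1.068 × 1.0816 ≈ 1.29133.
Nominal growth factor: 2.05994. Real growth factor = 2.05994 / 1.29133 ≈ 1.59521.
Total real return ≈ 59.5212%.

59.52%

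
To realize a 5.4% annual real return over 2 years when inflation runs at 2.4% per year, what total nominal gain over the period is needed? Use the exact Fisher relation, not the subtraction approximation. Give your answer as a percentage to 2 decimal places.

Required annual nominal rate: (1+5.4%)(1+2.4%) − 1 = 7.9296%.
Cumulative over 2 years: (1 + 0.079296)^2 − 1 ≈ 0.16488.

16.49%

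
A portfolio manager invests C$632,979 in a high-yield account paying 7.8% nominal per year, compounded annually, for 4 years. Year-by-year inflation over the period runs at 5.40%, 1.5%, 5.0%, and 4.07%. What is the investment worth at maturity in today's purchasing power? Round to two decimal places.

Nominal value at maturity: C$632,979 × (1 + 7.8%)^4 ≈ C$854,799.67.
Price-level factor over 4 years: 1.0540 × 1.015 × 1.050 × 1.0407 ≈ 1.1690188304.
The maturity value deflated by that factor is the answer in today's purchasing power.

C$731,211.21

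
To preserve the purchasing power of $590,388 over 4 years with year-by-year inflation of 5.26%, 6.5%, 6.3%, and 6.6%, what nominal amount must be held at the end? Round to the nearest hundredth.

Cumulative price-level factor: 1.0526 × 1.065 × 1.063 × 1.066 ≈ 1.2702916480.
The nominal amount required is $590,388 scaled up by that factor.

$749,964.95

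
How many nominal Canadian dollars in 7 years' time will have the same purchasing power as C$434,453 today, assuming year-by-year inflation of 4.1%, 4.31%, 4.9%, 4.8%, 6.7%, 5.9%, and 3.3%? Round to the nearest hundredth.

C$605,364.50

Cumulative price-level factor: 1.041 × 1.0431 × 1.049 × 1.048 × 1.067 × 1.059 × 1.033 ≈ 1.3933946760.
The nominal amount required is C$434,453 scaled up by that factor.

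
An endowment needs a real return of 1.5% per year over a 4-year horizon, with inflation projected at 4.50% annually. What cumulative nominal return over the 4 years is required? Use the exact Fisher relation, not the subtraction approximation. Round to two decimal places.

26.57%

Required annual nominal rate: (1+1.5%)(1+4.50%) − 1 = 6.0675%.
Cumulative over 4 years: (1 + 0.060675)^4 − 1 ≈ 0.26570.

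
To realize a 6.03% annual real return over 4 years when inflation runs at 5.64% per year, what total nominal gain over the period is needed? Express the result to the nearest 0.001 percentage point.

Required annual nominal rate: (1+6.03%)(1+5.64%) − 1 = 12.010092%.
Cumulative over 4 years: (1 + 0.12010092)^4 − 1 ≈ 0.57409.

57.409%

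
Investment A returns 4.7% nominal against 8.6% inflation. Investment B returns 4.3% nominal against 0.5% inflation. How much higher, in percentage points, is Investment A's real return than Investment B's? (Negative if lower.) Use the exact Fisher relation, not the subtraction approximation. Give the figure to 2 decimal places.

-7.37

Investment A real return: 1.047/1.086 − 1 = -3.591%.
Investment B real return: 1.043/1.005 − 1 = 3.781%.
Difference: -3.591 − 3.781 = -7.372 pp.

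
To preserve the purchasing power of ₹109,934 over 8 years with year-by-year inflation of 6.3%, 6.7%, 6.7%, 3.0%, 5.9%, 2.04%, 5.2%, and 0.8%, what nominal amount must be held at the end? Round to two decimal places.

Cumulative price-level factor: 1.063 × 1.067 × 1.067 × 1.030 × 1.059 × 1.0204 × 1.052 × 1.008 ≈ 1.4283742424.
Multiplying ₹109,934 by the price-level factor gives the future nominal sum.

₹157,026.89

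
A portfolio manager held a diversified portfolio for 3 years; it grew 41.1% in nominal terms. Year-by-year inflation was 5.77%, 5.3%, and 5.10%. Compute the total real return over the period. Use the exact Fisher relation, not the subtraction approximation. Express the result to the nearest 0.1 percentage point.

20.5%

Cumulative inflation factor: 1.0577 × 1.053 × 1.0510 ≈ 1.17056.
Nominal growth factor: 1.41100. Real growth factor = 1.41100 / 1.17056 ≈ 1.20541.
Total real return ≈ 20.5406%.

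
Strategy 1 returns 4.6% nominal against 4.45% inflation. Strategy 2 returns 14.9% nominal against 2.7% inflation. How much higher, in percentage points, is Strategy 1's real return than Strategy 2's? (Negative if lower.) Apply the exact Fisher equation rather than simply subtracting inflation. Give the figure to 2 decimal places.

Strategy 1 real return: 1.046/1.0445 − 1 = 0.144%.
Strategy 2 real return: 1.149/1.027 − 1 = 11.879%.
Difference: 0.144 − 11.879 = -11.735 pp.

-11.74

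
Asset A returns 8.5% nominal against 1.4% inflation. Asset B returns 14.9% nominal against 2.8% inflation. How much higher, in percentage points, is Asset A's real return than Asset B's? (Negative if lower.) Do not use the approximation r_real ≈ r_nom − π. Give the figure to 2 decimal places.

Asset A real return: 1.085/1.014 − 1 = 7.002%.
Asset B real return: 1.149/1.028 − 1 = 11.770%.
Difference: 7.002 − 11.770 = -4.768 pp.

-4.77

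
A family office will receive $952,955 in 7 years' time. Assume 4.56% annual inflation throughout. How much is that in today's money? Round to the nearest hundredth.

Price-level factor over 7 years: (1 + 4.56%)^7 ≈ 1.3663407531.
Purchasing power today: $952,955 divided by that factor.

$697,450.47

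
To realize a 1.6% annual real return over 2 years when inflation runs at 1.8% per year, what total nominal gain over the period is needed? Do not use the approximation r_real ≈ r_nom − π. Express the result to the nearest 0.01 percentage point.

6.98%

Required annual nominal rate: (1+1.6%)(1+1.8%) − 1 = 3.4288%.
Cumulative over 2 years: (1 + 0.034288)^2 − 1 ≈ 0.06975.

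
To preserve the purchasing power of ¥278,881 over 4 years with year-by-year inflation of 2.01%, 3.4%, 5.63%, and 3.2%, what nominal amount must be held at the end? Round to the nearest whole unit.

Cumulative price-level factor: 1.0201 × 1.034 × 1.0563 × 1.032 ≈ 1.1498210720.
Multiplying ¥278,881 by the price-level factor gives the future nominal sum.

¥320,663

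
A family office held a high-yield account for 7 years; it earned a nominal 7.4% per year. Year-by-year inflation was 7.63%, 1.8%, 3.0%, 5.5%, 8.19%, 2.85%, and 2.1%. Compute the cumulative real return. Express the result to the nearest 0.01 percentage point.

Cumulative inflation factor: 1.0763 × 1.018 × 1.030 × 1.055 × 1.0819 × 1.0285 × 1.021 ≈ 1.35266.
Nominal growth factor: 1.64828. Real growth factor = 1.64828 / 1.35266 ≈ 1.21855.
Total real return ≈ 21.8546%.

21.85%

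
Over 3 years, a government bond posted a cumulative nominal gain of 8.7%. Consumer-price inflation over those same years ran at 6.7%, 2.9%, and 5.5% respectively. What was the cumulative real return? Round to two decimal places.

-6.16%

Cumulative inflation factor: 1.067 × 1.029 × 1.055 ≈ 1.15833.
Nominal growth factor: 1.08700. Real growth factor = 1.08700 / 1.15833 ≈ 0.93842.
Total real return ≈ -6.1580%.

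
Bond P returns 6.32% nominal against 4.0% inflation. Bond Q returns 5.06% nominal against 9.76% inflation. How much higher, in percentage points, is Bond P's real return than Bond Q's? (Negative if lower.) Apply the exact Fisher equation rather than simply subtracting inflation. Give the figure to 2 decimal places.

Bond P real return: 1.0632/1.040 − 1 = 2.231%.
Bond Q real return: 1.0506/1.0976 − 1 = -4.282%.
Difference: 2.231 − (-4.282) = 6.513 pp.

6.51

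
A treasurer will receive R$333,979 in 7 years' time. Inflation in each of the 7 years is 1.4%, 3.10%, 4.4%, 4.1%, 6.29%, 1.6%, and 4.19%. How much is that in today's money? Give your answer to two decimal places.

Price-level factor over 7 years: 1.014 × 1.0310 × 1.044 × 1.041 × 1.0629 × 1.016 × 1.0419 ≈ 1.2783800998.
Purchasing power today: R$333,979 divided by that factor.

R$261,251.72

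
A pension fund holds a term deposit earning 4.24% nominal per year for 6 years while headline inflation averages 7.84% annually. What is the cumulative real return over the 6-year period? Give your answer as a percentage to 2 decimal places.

The annual real rate is (1+4.24%)/(1+7.84%) − 1 = -3.3383%.
Compounded over 6 years: (1 + -0.033383)^6 − 1 ≈ -0.18431.

-18.43%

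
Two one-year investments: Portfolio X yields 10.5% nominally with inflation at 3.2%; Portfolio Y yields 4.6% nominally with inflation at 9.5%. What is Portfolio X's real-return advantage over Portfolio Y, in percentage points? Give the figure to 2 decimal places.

11.55

Portfolio X real return: 1.105/1.032 − 1 = 7.074%.
Portfolio Y real return: 1.046/1.095 − 1 = -4.475%.
Difference: 7.074 − (-4.475) = 11.549 pp.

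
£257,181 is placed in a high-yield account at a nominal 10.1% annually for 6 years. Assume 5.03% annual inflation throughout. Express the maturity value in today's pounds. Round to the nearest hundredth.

£341,257.81

Nominal value at maturity: £257,181 × (1 + 10.1%)^6 ≈ £458,102.64.
Price-level factor over 6 years: (1 + 5.03%)^6 ≈ 1.3423945890.
The maturity value deflated by that factor is the answer in today's purchasing power.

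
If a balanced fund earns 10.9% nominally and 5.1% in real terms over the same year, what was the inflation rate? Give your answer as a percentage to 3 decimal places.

From (1+r_nom) = (1+r_real)(1+π), we get 1+π = (1 + 10.9%)/(1 + 5.1%) = 1.109/1.051 ≈ 1.05519.
So π ≈ 5.5186%.

5.519%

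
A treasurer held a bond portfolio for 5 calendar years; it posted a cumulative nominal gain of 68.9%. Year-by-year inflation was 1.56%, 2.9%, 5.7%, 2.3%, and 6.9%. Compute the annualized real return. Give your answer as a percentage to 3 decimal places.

Cumulative inflation factor: 1.0156 × 1.029 × 1.057 × 1.023 × 1.069 ≈ 1.20800.
Nominal growth factor: 1.68900. Real growth factor = 1.68900 / 1.20800 ≈ 1.39818.
Annualized: 1.39818^(1/5) − 1 ≈ 0.06933.

6.933%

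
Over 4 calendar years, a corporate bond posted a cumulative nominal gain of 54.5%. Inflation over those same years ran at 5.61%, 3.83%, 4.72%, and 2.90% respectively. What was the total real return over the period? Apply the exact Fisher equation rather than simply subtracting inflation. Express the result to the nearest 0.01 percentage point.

Cumulative inflation factor: 1.0561 × 1.0383 × 1.0472 × 1.0290 ≈ 1.18161.
Nominal growth factor: 1.54500. Real growth factor = 1.54500 / 1.18161 ≈ 1.30754.
Total real return ≈ 30.7542%.

30.75%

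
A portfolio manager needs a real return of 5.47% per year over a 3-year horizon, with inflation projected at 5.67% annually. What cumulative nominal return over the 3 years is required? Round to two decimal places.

Required annual nominal rate: (1+5.47%)(1+5.67%) − 1 = 11.450149%.
Cumulative over 3 years: (1 + 0.11450149)^3 − 1 ≈ 0.38434.

38.43%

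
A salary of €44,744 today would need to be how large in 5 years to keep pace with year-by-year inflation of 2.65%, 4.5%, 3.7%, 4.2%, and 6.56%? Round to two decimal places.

Cumulative price-level factor: 1.0265 × 1.045 × 1.037 × 1.042 × 1.0656 ≈ 1.2351392741.
Multiplying €44,744 by the price-level factor gives the future nominal sum.

€55,265.07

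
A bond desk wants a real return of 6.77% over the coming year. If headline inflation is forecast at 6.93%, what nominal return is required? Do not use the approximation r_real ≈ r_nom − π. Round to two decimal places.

By the Fisher equation, 1 + r_nom = (1 + 6.77%)(1 + 6.93%) = 1.0677 × 1.0693 = 1.14169161.
So r_nom = 14.169161%.

14.17%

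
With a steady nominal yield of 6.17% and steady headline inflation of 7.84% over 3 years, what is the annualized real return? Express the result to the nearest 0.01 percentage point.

-1.55%

With constant rates the annual real return is the same each year: (1+6.17%)/(1+7.84%) − 1 = -0.01549.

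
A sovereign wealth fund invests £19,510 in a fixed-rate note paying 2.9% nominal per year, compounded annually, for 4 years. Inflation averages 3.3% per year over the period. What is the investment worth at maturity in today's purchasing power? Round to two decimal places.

Nominal value at maturity: £19,510 × (1 + 2.9%)^4 ≈ £21,873.52.
Price-level factor over 4 years: (1 + 3.3%)^4 ≈ 1.1386789339.
Dividing the nominal maturity value by the price-level factor gives the value in today's money.

£19,209.56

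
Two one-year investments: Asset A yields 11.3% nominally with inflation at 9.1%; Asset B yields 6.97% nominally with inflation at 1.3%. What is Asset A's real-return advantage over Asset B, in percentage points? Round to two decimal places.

Asset A real return: 1.113/1.091 − 1 = 2.016%.
Asset B real return: 1.0697/1.013 − 1 = 5.597%.
Difference: 2.016 − 5.597 = -3.581 pp.

-3.58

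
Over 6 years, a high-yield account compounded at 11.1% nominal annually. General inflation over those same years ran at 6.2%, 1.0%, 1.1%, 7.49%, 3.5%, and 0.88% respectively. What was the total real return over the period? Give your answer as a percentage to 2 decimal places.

54.52%

Cumulative inflation factor: 1.062 × 1.010 × 1.011 × 1.0749 × 1.035 × 1.0088 ≈ 1.21706.
Nominal growth factor: 1.88055. Real growth factor = 1.88055 / 1.21706 ≈ 1.54516.
Total real return ≈ 54.5161%.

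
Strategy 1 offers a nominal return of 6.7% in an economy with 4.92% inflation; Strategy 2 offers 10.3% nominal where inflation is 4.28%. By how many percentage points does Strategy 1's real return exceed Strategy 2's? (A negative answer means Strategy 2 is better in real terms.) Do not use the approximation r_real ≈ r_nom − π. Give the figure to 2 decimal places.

-4.08

Strategy 1 real return: 1.067/1.0492 − 1 = 1.697%.
Strategy 2 real return: 1.103/1.0428 − 1 = 5.773%.
Difference: 1.697 − 5.773 = -4.076 pp.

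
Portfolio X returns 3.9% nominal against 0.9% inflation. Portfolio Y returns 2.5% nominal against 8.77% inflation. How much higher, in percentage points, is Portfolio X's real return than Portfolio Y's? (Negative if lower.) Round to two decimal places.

8.74

Portfolio X real return: 1.039/1.009 − 1 = 2.973%.
Portfolio Y real return: 1.025/1.0877 − 1 = -5.764%.
Difference: 2.973 − (-5.764) = 8.737 pp.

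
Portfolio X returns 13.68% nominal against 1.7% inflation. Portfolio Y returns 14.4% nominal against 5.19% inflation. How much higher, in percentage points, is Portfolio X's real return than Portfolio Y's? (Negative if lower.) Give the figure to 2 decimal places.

3.02

Portfolio X real return: 1.1368/1.017 − 1 = 11.780%.
Portfolio Y real return: 1.144/1.0519 − 1 = 8.756%.
Difference: 11.780 − 8.756 = 3.024 pp.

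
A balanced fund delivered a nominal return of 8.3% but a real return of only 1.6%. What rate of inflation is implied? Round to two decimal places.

6.59%

From (1+r_nom) = (1+r_real)(1+π), we get 1+π = (1 + 8.3%)/(1 + 1.6%) = 1.083/1.016 ≈ 1.06594.
So π ≈ 6.5945%.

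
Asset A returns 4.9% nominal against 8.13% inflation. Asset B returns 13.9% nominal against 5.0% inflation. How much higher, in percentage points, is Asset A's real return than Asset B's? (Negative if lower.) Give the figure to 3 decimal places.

Asset A real return: 1.049/1.0813 − 1 = -2.9871%.
Asset B real return: 1.139/1.050 − 1 = 8.4762%.
Difference: -2.9871 − 8.4762 = -11.4633 pp.

-11.463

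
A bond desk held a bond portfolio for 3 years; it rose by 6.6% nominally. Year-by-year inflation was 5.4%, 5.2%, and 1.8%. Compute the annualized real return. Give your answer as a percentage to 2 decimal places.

Cumulative inflation factor: 1.054 × 1.052 × 1.018 ≈ 1.12877.
Nominal growth factor: 1.06600. Real growth factor = 1.06600 / 1.12877 ≈ 0.94439.
Annualized: 0.94439^(1/3) − 1 ≈ -0.01889.

-1.89%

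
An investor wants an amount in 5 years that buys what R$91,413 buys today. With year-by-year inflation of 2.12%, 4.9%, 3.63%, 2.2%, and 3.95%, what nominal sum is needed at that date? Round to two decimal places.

Cumulative price-level factor: 1.0212 × 1.049 × 1.0363 × 1.022 × 1.0395 ≈ 1.1793621401.
Multiplying R$91,413 by the price-level factor gives the future nominal sum.

R$107,809.03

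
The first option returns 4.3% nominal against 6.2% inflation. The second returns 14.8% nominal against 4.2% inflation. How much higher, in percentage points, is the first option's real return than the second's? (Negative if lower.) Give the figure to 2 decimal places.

The first option real return: 1.043/1.062 − 1 = -1.789%.
The second real return: 1.148/1.042 − 1 = 10.173%.
Difference: -1.789 − 10.173 = -11.962 pp.

-11.96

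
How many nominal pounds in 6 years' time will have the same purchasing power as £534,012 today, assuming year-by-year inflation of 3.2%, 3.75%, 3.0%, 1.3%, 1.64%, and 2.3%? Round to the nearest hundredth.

£620,305.71

Cumulative price-level factor: 1.032 × 1.0375 × 1.030 × 1.013 × 1.0164 × 1.023 ≈ 1.1615950772.
The nominal amount required is £534,012 scaled up by that factor.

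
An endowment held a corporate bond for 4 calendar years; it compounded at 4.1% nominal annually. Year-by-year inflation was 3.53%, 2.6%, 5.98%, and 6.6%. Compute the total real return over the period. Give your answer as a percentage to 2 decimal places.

Cumulative inflation factor: 1.0353 × 1.026 × 1.0598 × 1.066 ≈ 1.20004.
Nominal growth factor: 1.17436. Real growth factor = 1.17436 / 1.20004 ≈ 0.97861.
Total real return ≈ -2.1393%.

-2.14%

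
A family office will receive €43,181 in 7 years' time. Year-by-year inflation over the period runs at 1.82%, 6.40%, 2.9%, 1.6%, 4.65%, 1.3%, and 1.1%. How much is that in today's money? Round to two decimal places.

Price-level factor over 7 years: 1.0182 × 1.0640 × 1.029 × 1.016 × 1.0465 × 1.013 × 1.011 ≈ 1.2139020281.
Purchasing power today: €43,181 divided by that factor.

€35,572.06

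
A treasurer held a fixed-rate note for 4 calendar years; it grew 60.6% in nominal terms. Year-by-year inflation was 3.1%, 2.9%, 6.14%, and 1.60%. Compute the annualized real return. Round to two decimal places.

8.85%

Cumulative inflation factor: 1.031 × 1.029 × 1.0614 × 1.0160 ≈ 1.14405.
Nominal growth factor: 1.60600. Real growth factor = 1.60600 / 1.14405 ≈ 1.40378.
Annualized: 1.40378^(1/4) − 1 ≈ 0.08849.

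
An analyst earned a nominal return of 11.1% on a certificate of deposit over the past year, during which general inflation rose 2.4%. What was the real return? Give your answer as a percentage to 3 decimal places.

8.496%

Real return via the Fisher equation: (1 + 11.1%)/(1 + 2.4%) − 1 = 1.111/1.024 − 1 ≈ 0.08496.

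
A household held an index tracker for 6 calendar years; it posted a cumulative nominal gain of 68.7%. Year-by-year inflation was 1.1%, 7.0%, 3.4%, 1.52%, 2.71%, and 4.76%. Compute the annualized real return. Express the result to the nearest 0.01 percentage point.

Cumulative inflation factor: 1.011 × 1.070 × 1.034 × 1.0152 × 1.0271 × 1.0476 ≈ 1.22184.
Nominal growth factor: 1.68700. Real growth factor = 1.68700 / 1.22184 ≈ 1.38070.
Annualized: 1.38070^(1/6) − 1 ≈ 0.05524.

5.52%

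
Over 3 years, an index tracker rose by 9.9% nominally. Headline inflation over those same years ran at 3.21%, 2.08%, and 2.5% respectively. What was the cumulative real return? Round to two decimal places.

1.77%

Cumulative inflation factor: 1.0321 × 1.0208 × 1.025 ≈ 1.07991.
Nominal growth factor: 1.09900. Real growth factor = 1.09900 / 1.07991 ≈ 1.01768.
Total real return ≈ 1.7680%.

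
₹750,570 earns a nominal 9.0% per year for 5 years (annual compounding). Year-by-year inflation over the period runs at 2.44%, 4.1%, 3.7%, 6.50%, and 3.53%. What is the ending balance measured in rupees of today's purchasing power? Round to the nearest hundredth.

Nominal value at maturity: ₹750,570 × (1 + 9.0%)^5 ≈ ₹1,154,844.98.
Price-level factor over 5 years: 1.0244 × 1.041 × 1.037 × 1.0650 × 1.0353 ≈ 1.2193120828.
The maturity value deflated by that factor is the answer in today's purchasing power.

₹947,128.30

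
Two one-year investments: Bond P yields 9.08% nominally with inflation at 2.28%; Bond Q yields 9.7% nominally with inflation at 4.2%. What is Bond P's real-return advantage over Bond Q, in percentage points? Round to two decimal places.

Bond P real return: 1.0908/1.0228 − 1 = 6.648%.
Bond Q real return: 1.097/1.042 − 1 = 5.278%.
Difference: 6.648 − 5.278 = 1.370 pp.

1.37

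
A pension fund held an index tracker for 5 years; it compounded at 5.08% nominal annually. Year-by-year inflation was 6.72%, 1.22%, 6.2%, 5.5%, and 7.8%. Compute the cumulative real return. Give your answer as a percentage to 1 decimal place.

-1.8%

Cumulative inflation factor: 1.0672 × 1.0122 × 1.062 × 1.055 × 1.078 ≈ 1.30469.
Nominal growth factor: 1.28115. Real growth factor = 1.28115 / 1.30469 ≈ 0.98196.
Total real return ≈ -1.8043%.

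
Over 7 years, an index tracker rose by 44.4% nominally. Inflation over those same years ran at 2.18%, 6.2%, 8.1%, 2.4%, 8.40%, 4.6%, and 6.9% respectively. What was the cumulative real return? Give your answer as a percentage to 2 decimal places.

Cumulative inflation factor: 1.0218 × 1.062 × 1.081 × 1.024 × 1.0840 × 1.046 × 1.069 ≈ 1.45598.
Nominal growth factor: 1.44400. Real growth factor = 1.44400 / 1.45598 ≈ 0.99177.
Total real return ≈ -0.8227%.

-0.82%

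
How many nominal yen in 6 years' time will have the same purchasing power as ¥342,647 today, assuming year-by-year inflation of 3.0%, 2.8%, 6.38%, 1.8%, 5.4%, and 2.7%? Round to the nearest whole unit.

Cumulative price-level factor: 1.030 × 1.028 × 1.0638 × 1.018 × 1.054 × 1.027 ≈ 1.2412211232.
The nominal amount required is ¥342,647 scaled up by that factor.

¥425,301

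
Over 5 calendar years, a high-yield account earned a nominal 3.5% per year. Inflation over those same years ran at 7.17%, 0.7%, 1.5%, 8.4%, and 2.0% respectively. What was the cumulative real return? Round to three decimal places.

Cumulative inflation factor: 1.0717 × 1.007 × 1.015 × 1.084 × 1.020 ≈ 1.21115.
Nominal growth factor: 1.18769. Real growth factor = 1.18769 / 1.21115 ≈ 0.98063.
Total real return ≈ -1.9374%.

-1.937%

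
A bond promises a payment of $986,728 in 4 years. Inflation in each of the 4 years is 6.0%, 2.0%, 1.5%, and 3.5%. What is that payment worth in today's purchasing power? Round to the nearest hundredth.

Price-level factor over 4 years: 1.060 × 1.020 × 1.015 × 1.035 = 1.13582763.
Purchasing power today: $986,728 divided by that factor.

$868,730.41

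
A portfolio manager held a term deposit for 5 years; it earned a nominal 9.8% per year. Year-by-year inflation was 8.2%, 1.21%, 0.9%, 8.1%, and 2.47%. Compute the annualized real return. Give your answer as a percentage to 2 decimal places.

5.45%

Cumulative inflation factor: 1.082 × 1.0121 × 1.009 × 1.081 × 1.0247 ≈ 1.22395.
Nominal growth factor: 1.59592. Real growth factor = 1.59592 / 1.22395 ≈ 1.30391.
Annualized: 1.30391^(1/5) − 1 ≈ 0.05451.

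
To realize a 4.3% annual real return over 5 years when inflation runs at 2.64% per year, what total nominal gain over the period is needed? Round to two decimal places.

40.61%

Required annual nominal rate: (1+4.3%)(1+2.64%) − 1 = 7.05352%.
Cumulative over 5 years: (1 + 0.0705352)^5 − 1 ≈ 0.40606.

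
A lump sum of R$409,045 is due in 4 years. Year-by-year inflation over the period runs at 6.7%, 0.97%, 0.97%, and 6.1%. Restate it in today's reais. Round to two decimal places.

Price-level factor over 4 years: 1.067 × 1.0097 × 1.0097 × 1.061 ≈ 1.1541560059.
Purchasing power today: R$409,045 divided by that factor.

R$354,410.49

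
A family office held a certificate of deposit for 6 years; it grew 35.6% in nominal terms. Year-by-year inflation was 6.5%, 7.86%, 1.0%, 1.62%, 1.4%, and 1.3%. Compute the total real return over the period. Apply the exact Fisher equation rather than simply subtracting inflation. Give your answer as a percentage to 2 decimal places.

11.97%

Cumulative inflation factor: 1.065 × 1.0786 × 1.010 × 1.0162 × 1.014 × 1.013 ≈ 1.21104.
Nominal growth factor: 1.35600. Real growth factor = 1.35600 / 1.21104 ≈ 1.11970.
Total real return ≈ 11.9700%.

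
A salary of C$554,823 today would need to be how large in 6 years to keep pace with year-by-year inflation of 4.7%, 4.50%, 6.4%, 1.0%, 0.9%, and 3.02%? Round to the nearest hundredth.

C$678,099.06

Cumulative price-level factor: 1.047 × 1.0450 × 1.064 × 1.010 × 1.009 × 1.0302 ≈ 1.2221898865.
Multiplying C$554,823 by the price-level factor gives the future nominal sum.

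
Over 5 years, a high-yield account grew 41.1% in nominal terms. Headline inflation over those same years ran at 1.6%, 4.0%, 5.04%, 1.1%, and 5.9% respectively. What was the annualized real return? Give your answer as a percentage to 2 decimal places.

3.50%

Cumulative inflation factor: 1.016 × 1.040 × 1.0504 × 1.011 × 1.059 ≈ 1.18831.
Nominal growth factor: 1.41100. Real growth factor = 1.41100 / 1.18831 ≈ 1.18740.
Annualized: 1.18740^(1/5) − 1 ≈ 0.03495.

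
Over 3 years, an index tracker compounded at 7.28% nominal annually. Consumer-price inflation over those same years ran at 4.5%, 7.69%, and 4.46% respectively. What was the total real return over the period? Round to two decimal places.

Cumulative inflation factor: 1.045 × 1.0769 × 1.0446 ≈ 1.17555.
Nominal growth factor: 1.23469. Real growth factor = 1.23469 / 1.17555 ≈ 1.05030.
Total real return ≈ 5.0303%.

5.03%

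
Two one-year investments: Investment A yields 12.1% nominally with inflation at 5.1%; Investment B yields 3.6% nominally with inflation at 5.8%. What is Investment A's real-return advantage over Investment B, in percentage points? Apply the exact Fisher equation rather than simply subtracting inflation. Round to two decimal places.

Investment A real return: 1.121/1.051 − 1 = 6.660%.
Investment B real return: 1.036/1.058 − 1 = -2.079%.
Difference: 6.660 − (-2.079) = 8.739 pp.

8.74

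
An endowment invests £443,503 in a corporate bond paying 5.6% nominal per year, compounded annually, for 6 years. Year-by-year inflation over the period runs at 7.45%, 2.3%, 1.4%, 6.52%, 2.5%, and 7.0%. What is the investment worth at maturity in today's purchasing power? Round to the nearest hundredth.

£472,303.61

Nominal value at maturity: £443,503 × (1 + 5.6%)^6 ≈ £615,007.02.
Price-level factor over 6 years: 1.0745 × 1.023 × 1.014 × 1.0652 × 1.025 × 1.070 ≈ 1.3021433861.
The maturity value deflated by that factor is the answer in today's purchasing power.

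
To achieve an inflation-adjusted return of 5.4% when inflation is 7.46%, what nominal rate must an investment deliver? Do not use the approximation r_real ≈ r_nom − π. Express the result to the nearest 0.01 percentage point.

13.26%

By the Fisher equation, 1 + r_nom = (1 + 5.4%)(1 + 7.46%) = 1.054 × 1.0746 = 1.1326284.
So r_nom = 13.26284%.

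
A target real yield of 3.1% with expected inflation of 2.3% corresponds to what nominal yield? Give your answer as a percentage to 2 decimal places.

5.47%

By the Fisher equation, 1 + r_nom = (1 + 3.1%)(1 + 2.3%) = 1.031 × 1.023 = 1.054713.
So r_nom = 5.4713%.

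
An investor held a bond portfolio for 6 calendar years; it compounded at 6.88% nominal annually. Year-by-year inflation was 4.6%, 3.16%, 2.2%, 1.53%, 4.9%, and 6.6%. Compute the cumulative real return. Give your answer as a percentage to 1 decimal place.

19.1%

Cumulative inflation factor: 1.046 × 1.0316 × 1.022 × 1.0153 × 1.049 × 1.066 ≈ 1.25205.
Nominal growth factor: 1.49066. Real growth factor = 1.49066 / 1.25205 ≈ 1.19058.
Total real return ≈ 19.0578%.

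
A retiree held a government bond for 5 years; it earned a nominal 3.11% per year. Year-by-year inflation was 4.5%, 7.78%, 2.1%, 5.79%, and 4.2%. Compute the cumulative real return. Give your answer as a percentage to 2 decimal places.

-8.06%

Cumulative inflation factor: 1.045 × 1.0778 × 1.021 × 1.0579 × 1.042 ≈ 1.26763.
Nominal growth factor: 1.16548. Real growth factor = 1.16548 / 1.26763 ≈ 0.91941.
Total real return ≈ -8.0585%.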